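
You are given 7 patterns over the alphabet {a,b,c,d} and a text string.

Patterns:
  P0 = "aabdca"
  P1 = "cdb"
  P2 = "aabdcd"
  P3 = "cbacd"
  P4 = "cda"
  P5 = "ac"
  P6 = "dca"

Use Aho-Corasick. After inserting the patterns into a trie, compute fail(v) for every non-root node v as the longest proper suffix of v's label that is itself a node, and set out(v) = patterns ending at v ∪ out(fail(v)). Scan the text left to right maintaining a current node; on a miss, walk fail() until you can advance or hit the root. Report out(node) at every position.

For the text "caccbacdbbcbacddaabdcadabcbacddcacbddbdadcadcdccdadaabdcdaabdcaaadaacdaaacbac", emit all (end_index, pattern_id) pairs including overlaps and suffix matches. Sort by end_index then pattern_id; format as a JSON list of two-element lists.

Construct AC machine:
Trie nodes:
  0='ε' goto a→1 c→7 d→17
  1='a' goto a→2 c→16
  2='aa' goto b→3
  3='aab' goto d→4
  4='aabd' goto c→5
  5='aabdc' goto a→6 d→10
  6='aabdca' goto ·  [P0 ends]
  7='c' goto b→11 d→8
  8='cd' goto a→15 b→9
  9='cdb' goto ·  [P1 ends]
  10='aabdcd' goto ·  [P2 ends]
  11='cb' goto a→12
  12='cba' goto c→13
  13='cbac' goto d→14
  14='cbacd' goto ·  [P3 ends]
  15='cda' goto ·  [P4 ends]
  16='ac' goto ·  [P5 ends]
  17='d' goto c→18
  18='dc' goto a→19
  19='dca' goto ·  [P6 ends]

Failure links (BFS by depth):
  fail(1) 'a': from fail(0)=0 chase 'a': 0 ⇒ 0;  out=∅∪out(0)=∅
  fail(7) 'c': from fail(0)=0 chase 'c': 0 ⇒ 0;  out=∅∪out(0)=∅
  fail(17) 'd': from fail(0)=0 chase 'd': 0 ⇒ 0;  out=∅∪out(0)=∅
  fail(2) 'aa': from fail(1)=0 chase 'a': 0 ⇒ 1;  out=∅∪out(1)=∅
  fail(8) 'cd': from fail(7)=0 chase 'd': 0 ⇒ 17;  out=∅∪out(17)=∅
  fail(11) 'cb': from fail(7)=0 chase 'b': 0 ⇒ 0;  out=∅∪out(0)=∅
  fail(16) 'ac': from fail(1)=0 chase 'c': 0 ⇒ 7;  out={5}∪out(7)={5}
  fail(18) 'dc': from fail(17)=0 chase 'c': 0 ⇒ 7;  out=∅∪out(7)=∅
  fail(3) 'aab': from fail(2)=1 chase 'b': 1→0 ⇒ 0;  out=∅∪out(0)=∅
  fail(9) 'cdb': from fail(8)=17 chase 'b': 17→0 ⇒ 0;  out={1}∪out(0)={1}
  fail(12) 'cba': from fail(11)=0 chase 'a': 0 ⇒ 1;  out=∅∪out(1)=∅
  fail(15) 'cda': from fail(8)=17 chase 'a': 17→0 ⇒ 1;  out={4}∪out(1)={4}
  fail(19) 'dca': from fail(18)=7 chase 'a': 7→0 ⇒ 1;  out={6}∪out(1)={6}
  fail(4) 'aabd': from fail(3)=0 chase 'd': 0 ⇒ 17;  out=∅∪out(17)=∅
  fail(13) 'cbac': from fail(12)=1 chase 'c': 1 ⇒ 16;  out=∅∪out(16)={5}
  fail(5) 'aabdc': from fail(4)=17 chase 'c': 17 ⇒ 18;  out=∅∪out(18)=∅
  fail(14) 'cbacd': from fail(13)=16 chase 'd': 16→7 ⇒ 8;  out={3}∪out(8)={3}
  fail(6) 'aabdca': from fail(5)=18 chase 'a': 18 ⇒ 19;  out={0}∪out(19)={0,6}
  fail(10) 'aabdcd': from fail(5)=18 chase 'd': 18→7 ⇒ 8;  out={2}∪out(8)={2}

Text stream:
i=0 'c': node 0→7
i=1 'a': node 7→1 ·f
i=2 'c': node 1→16  → match P5@[1:2]
i=3 'c': node 16→7 ·f
i=4 'b': node 7→11
i=5 'a': node 11→12
i=6 'c': node 12→13  → match P5@[5:6]
i=7 'd': node 13→14  → match P3@[3:7]
i=8 'b': node 14→9 ·f  → match P1@[6:8]
i=9 'b': node 9→0 ·f
i=10 'c': node 0→7
i=11 'b': node 7→11
i=12 'a': node 11→12
i=13 'c': node 12→13  → match P5@[12:13]
i=14 'd': node 13→14  → match P3@[10:14]
i=15 'd': node 14→17 ·f
i=16 'a': node 17→1 ·f
i=17 'a': node 1→2
i=18 'b': node 2→3
i=19 'd': node 3→4
i=20 'c': node 4→5
i=21 'a': node 5→6  → match P0@[16:21],P6@[19:21]
i=22 'd': node 6→17 ·f
i=23 'a': node 17→1 ·f
i=24 'b': node 1→0 ·f
i=25 'c': node 0→7
i=26 'b': node 7→11
i=27 'a': node 11→12
i=28 'c': node 12→13  → match P5@[27:28]
i=29 'd': node 13→14  → match P3@[25:29]
i=30 'd': node 14→17 ·f
i=31 'c': node 17→18
i=32 'a': node 18→19  → match P6@[30:32]
i=33 'c': node 19→16 ·f  → match P5@[32:33]
i=34 'b': node 16→11 ·f
i=35 'd': node 11→17 ·f
i=36 'd': node 17→17 ·f
i=37 'b': node 17→0 ·f
i=38 'd': node 0→17
i=39 'a': node 17→1 ·f
i=40 'd': node 1→17 ·f
i=41 'c': node 17→18
i=42 'a': node 18→19  → match P6@[40:42]
i=43 'd': node 19→17 ·f
i=44 'c': node 17→18
i=45 'd': node 18→8 ·f
i=46 'c': node 8→18 ·f
i=47 'c': node 18→7 ·f
i=48 'd': node 7→8
i=49 'a': node 8→15  → match P4@[47:49]
i=50 'd': node 15→17 ·f
i=51 'a': node 17→1 ·f
i=52 'a': node 1→2
i=53 'b': node 2→3
i=54 'd': node 3→4
i=55 'c': node 4→5
i=56 'd': node 5→10  → match P2@[51:56]
i=57 'a': node 10→15 ·f  → match P4@[55:57]
i=58 'a': node 15→2 ·f
i=59 'b': node 2→3
i=60 'd': node 3→4
i=61 'c': node 4→5
i=62 'a': node 5→6  → match P0@[57:62],P6@[60:62]
i=63 'a': node 6→2 ·f
i=64 'a': node 2→2 ·f
i=65 'd': node 2→17 ·f
i=66 'a': node 17→1 ·f
i=67 'a': node 1→2
i=68 'c': node 2→16 ·f  → match P5@[67:68]
i=69 'd': node 16→8 ·f
i=70 'a': node 8→15  → match P4@[68:70]
i=71 'a': node 15→2 ·f
i=72 'a': node 2→2 ·f
i=73 'c': node 2→16 ·f  → match P5@[72:73]
i=74 'b': node 16→11 ·f
i=75 'a': node 11→12
i=76 'c': node 12→13  → match P5@[75:76]

Matches: [[2,5],[6,5],[7,3],[8,1],[13,5],[14,3],[21,0],[21,6],[28,5],[29,3],[32,6],[33,5],[42,6],[49,4],[56,2],[57,4],[62,0],[62,6],[68,5],[70,4],[73,5],[76,5]]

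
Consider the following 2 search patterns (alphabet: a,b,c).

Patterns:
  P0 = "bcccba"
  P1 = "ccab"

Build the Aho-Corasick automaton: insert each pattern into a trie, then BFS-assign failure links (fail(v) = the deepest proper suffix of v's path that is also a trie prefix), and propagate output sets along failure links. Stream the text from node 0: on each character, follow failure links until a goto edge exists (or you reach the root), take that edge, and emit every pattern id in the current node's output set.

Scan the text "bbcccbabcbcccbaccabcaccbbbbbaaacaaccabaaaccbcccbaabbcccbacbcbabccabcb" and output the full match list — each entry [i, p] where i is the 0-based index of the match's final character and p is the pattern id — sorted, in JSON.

Build automaton:
Trie (insert patterns):
  0='ε' goto b→1 c→7
  1='b' goto c→2
  2='bc' goto c→3
  3='bcc' goto c→4
  4='bccc' goto b→5
  5='bcccb' goto a→6
  6='bcccba' goto ·  [P0 ends]
  7='c' goto c→8
  8='cc' goto a→9
  9='cca' goto b→10
  10='ccab' goto ·  [P1 ends]

BFS fail/out derivation:
  n1('b'): parent n0 fail=0; on 'b' 0 → fail=0;  out ∅∪∅=∅
  n7('c'): parent n0 fail=0; on 'c' 0 → fail=0;  out ∅∪∅=∅
  n2('bc'): parent n1 fail=0; on 'c' 0 → fail=7;  out ∅∪∅=∅
  n8('cc'): parent n7 fail=0; on 'c' 0 → fail=7;  out ∅∪∅=∅
  n3('bcc'): parent n2 fail=7; on 'c' 7 → fail=8;  out ∅∪∅=∅
  n9('cca'): parent n8 fail=7; on 'a' 7→0 → fail=0;  out ∅∪∅=∅
  n4('bccc'): parent n3 fail=8; on 'c' 8→7 → fail=8;  out ∅∪∅=∅
  n10('ccab'): parent n9 fail=0; on 'b' 0 → fail=1;  out {1}∪∅={1}
  n5('bcccb'): parent n4 fail=8; on 'b' 8→7→0 → fail=1;  out ∅∪∅=∅
  n6('bcccba'): parent n5 fail=1; on 'a' 1→0 → fail=0;  out {0}∪∅={0}

Text stream:
i=0 'b': node 0→1
i=1 'b': node 1→1 (via fail)
i=2 'c': node 1→2
i=3 'c': node 2→3
i=4 'c': node 3→4
i=5 'b': node 4→5
i=6 'a': node 5→6  ** P0@[1:6]
i=7 'b': node 6→1 (via fail)
i=8 'c': node 1→2
i=9 'b': node 2→1 (via fail)
i=10 'c': node 1→2
i=11 'c': node 2→3
i=12 'c': node 3→4
i=13 'b': node 4→5
i=14 'a': node 5→6  ** P0@[9:14]
i=15 'c': node 6→7 (via fail)
i=16 'c': node 7→8
i=17 'a': node 8→9
i=18 'b': node 9→10  ** P1@[15:18]
i=19 'c': node 10→2 (via fail)
i=20 'a': node 2→0 (via fail)
i=21 'c': node 0→7
i=22 'c': node 7→8
i=23 'b': node 8→1 (via fail)
i=24 'b': node 1→1 (via fail)
i=25 'b': node 1→1 (via fail)
i=26 'b': node 1→1 (via fail)
i=27 'b': node 1→1 (via fail)
i=28 'a': node 1→0 (via fail)
i=29 'a': node 0→0
i=30 'a': node 0→0
i=31 'c': node 0→7
i=32 'a': node 7→0 (via fail)
i=33 'a': node 0→0
i=34 'c': node 0→7
i=35 'c': node 7→8
i=36 'a': node 8→9
i=37 'b': node 9→10  ** P1@[34:37]
i=38 'a': node 10→0 (via fail)
i=39 'a': node 0→0
i=40 'a': node 0→0
i=41 'c': node 0→7
i=42 'c': node 7→8
i=43 'b': node 8→1 (via fail)
i=44 'c': node 1→2
i=45 'c': node 2→3
i=46 'c': node 3→4
i=47 'b': node 4→5
i=48 'a': node 5→6  ** P0@[43:48]
i=49 'a': node 6→0 (via fail)
i=50 'b': node 0→1
i=51 'b': node 1→1 (via fail)
i=52 'c': node 1→2
i=53 'c': node 2→3
i=54 'c': node 3→4
i=55 'b': node 4→5
i=56 'a': node 5→6  ** P0@[51:56]
i=57 'c': node 6→7 (via fail)
i=58 'b': node 7→1 (via fail)
i=59 'c': node 1→2
i=60 'b': node 2→1 (via fail)
i=61 'a': node 1→0 (via fail)
i=62 'b': node 0→1
i=63 'c': node 1→2
i=64 'c': node 2→3
i=65 'a': node 3→9 (via fail)
i=66 'b': node 9→10  ** P1@[63:66]
i=67 'c': node 10→2 (via fail)
i=68 'b': node 2→1 (via fail)

All matches (sorted): [[6,0],[14,0],[18,1],[37,1],[48,0],[56,0],[66,1]]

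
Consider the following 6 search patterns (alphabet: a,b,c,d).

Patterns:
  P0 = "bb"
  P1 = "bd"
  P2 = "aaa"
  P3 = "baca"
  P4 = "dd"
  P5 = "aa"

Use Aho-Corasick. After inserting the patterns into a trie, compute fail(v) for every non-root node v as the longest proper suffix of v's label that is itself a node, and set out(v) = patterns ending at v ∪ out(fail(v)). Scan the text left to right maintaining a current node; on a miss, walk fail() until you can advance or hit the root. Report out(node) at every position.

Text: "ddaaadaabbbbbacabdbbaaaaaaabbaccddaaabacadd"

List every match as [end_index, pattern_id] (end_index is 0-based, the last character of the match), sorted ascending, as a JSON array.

Build automaton:
Trie (insert patterns):
  0='ε' goto a→4 b→1 d→10
  1='b' goto a→7 b→2 d→3
  2='bb' goto ·  ←P0
  3='bd' goto ·  ←P1
  4='a' goto a→5
  5='aa' goto a→6  ←P5
  6='aaa' goto ·  ←P2
  7='ba' goto c→8
  8='bac' goto a→9
  9='baca' goto ·  ←P3
  10='d' goto d→11
  11='dd' goto ·  ←P4

Failure links (BFS by depth):
  n1('b'): parent n0 fail=0; on 'b' 0 → fail=0;  out ∅∪∅=∅
  n4('a'): parent n0 fail=0; on 'a' 0 → fail=0;  out ∅∪∅=∅
  n10('d'): parent n0 fail=0; on 'd' 0 → fail=0;  out ∅∪∅=∅
  n2('bb'): parent n1 fail=0; on 'b' 0 → fail=1;  out {0}∪∅={0}
  n3('bd'): parent n1 fail=0; on 'd' 0 → fail=10;  out {1}∪∅={1}
  n5('aa'): parent n4 fail=0; on 'a' 0 → fail=4;  out {5}∪∅={5}
  n7('ba'): parent n1 fail=0; on 'a' 0 → fail=4;  out ∅∪∅=∅
  n11('dd'): parent n10 fail=0; on 'd' 0 → fail=10;  out {4}∪∅={4}
  n6('aaa'): parent n5 fail=4; on 'a' 4 → fail=5;  out {2}∪{5}={2,5}
  n8('bac'): parent n7 fail=4; on 'c' 4→0 → fail=0;  out ∅∪∅=∅
  n9('baca'): parent n8 fail=0; on 'a' 0 → fail=4;  out {3}∪∅={3}

Text stream:
[0] read 'd'  n0⇒n10
[1] read 'd'  n10⇒n11  ** P4@[0:1]
[2] read 'a'  n11⇒n4 (via fail)
[3] read 'a'  n4⇒n5  ** P5@[2:3]
[4] read 'a'  n5⇒n6  ** P2@[2:4],P5@[3:4]
[5] read 'd'  n6⇒n10 (via fail)
[6] read 'a'  n10⇒n4 (via fail)
[7] read 'a'  n4⇒n5  ** P5@[6:7]
[8] read 'b'  n5⇒n1 (via fail)
[9] read 'b'  n1⇒n2  ** P0@[8:9]
[10] read 'b'  n2⇒n2 (via fail)  ** P0@[9:10]
[11] read 'b'  n2⇒n2 (via fail)  ** P0@[10:11]
[12] read 'b'  n2⇒n2 (via fail)  ** P0@[11:12]
[13] read 'a'  n2⇒n7 (via fail)
[14] read 'c'  n7⇒n8
[15] read 'a'  n8⇒n9  ** P3@[12:15]
[16] read 'b'  n9⇒n1 (via fail)
[17] read 'd'  n1⇒n3  ** P1@[16:17]
[18] read 'b'  n3⇒n1 (via fail)
[19] read 'b'  n1⇒n2  ** P0@[18:19]
[20] read 'a'  n2⇒n7 (via fail)
[21] read 'a'  n7⇒n5 (via fail)  ** P5@[20:21]
[22] read 'a'  n5⇒n6  ** P2@[20:22],P5@[21:22]
[23] read 'a'  n6⇒n6 (via fail)  ** P2@[21:23],P5@[22:23]
[24] read 'a'  n6⇒n6 (via fail)  ** P2@[22:24],P5@[23:24]
[25] read 'a'  n6⇒n6 (via fail)  ** P2@[23:25],P5@[24:25]
[26] read 'a'  n6⇒n6 (via fail)  ** P2@[24:26],P5@[25:26]
[27] read 'b'  n6⇒n1 (via fail)
[28] read 'b'  n1⇒n2  ** P0@[27:28]
[29] read 'a'  n2⇒n7 (via fail)
[30] read 'c'  n7⇒n8
[31] read 'c'  n8⇒n0 (via fail)
[32] read 'd'  n0⇒n10
[33] read 'd'  n10⇒n11  ** P4@[32:33]
[34] read 'a'  n11⇒n4 (via fail)
[35] read 'a'  n4⇒n5  ** P5@[34:35]
[36] read 'a'  n5⇒n6  ** P2@[34:36],P5@[35:36]
[37] read 'b'  n6⇒n1 (via fail)
[38] read 'a'  n1⇒n7
[39] read 'c'  n7⇒n8
[40] read 'a'  n8⇒n9  ** P3@[37:40]
[41] read 'd'  n9⇒n10 (via fail)
[42] read 'd'  n10⇒n11  ** P4@[41:42]

Matches: [[1,4],[3,5],[4,2],[4,5],[7,5],[9,0],[10,0],[11,0],[12,0],[15,3],[17,1],[19,0],[21,5],[22,2],[22,5],[23,2],[23,5],[24,2],[24,5],[25,2],[25,5],[26,2],[26,5],[28,0],[33,4],[35,5],[36,2],[36,5],[40,3],[42,4]]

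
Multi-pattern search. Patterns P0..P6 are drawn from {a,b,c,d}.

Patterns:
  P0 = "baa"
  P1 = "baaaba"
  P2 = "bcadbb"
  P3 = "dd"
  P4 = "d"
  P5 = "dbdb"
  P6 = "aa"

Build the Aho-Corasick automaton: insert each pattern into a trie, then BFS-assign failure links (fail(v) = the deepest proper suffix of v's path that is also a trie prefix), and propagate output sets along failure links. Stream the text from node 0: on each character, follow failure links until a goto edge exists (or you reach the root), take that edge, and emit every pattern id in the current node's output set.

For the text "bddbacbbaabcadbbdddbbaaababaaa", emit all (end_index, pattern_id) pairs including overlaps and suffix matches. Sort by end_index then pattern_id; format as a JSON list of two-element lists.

Construct AC machine:
Trie nodes:
  n0 'ε': a→17 b→1 d→12
  n1 'b': a→2 c→7
  n2 'ba': a→3
  n3 'baa': a→4  [P0 ends]
  n4 'baaa': b→5
  n5 'baaab': a→6
  n6 'baaaba': ·  [P1 ends]
  n7 'bc': a→8
  n8 'bca': d→9
  n9 'bcad': b→10
  n10 'bcadb': b→11
  n11 'bcadbb': ·  [P2 ends]
  n12 'd': b→14 d→13  [P4 ends]
  n13 'dd': ·  [P3 ends]
  n14 'db': d→15
  n15 'dbd': b→16
  n16 'dbdb': ·  [P5 ends]
  n17 'a': a→18
  n18 'aa': ·  [P6 ends]

BFS fail/out derivation:
  n1('b'): parent n0 fail=0; on 'b' 0 → fail=0;  out ∅∪∅=∅
  n12('d'): parent n0 fail=0; on 'd' 0 → fail=0;  out {4}∪∅={4}
  n17('a'): parent n0 fail=0; on 'a' 0 → fail=0;  out ∅∪∅=∅
  n2('ba'): parent n1 fail=0; on 'a' 0 → fail=17;  out ∅∪∅=∅
  n7('bc'): parent n1 fail=0; on 'c' 0 → fail=0;  out ∅∪∅=∅
  n13('dd'): parent n12 fail=0; on 'd' 0 → fail=12;  out {3}∪{4}={3,4}
  n14('db'): parent n12 fail=0; on 'b' 0 → fail=1;  out ∅∪∅=∅
  n18('aa'): parent n17 fail=0; on 'a' 0 → fail=17;  out {6}∪∅={6}
  n3('baa'): parent n2 fail=17; on 'a' 17 → fail=18;  out {0}∪{6}={0,6}
  n8('bca'): parent n7 fail=0; on 'a' 0 → fail=17;  out ∅∪∅=∅
  n15('dbd'): parent n14 fail=1; on 'd' 1→0 → fail=12;  out ∅∪{4}={4}
  n4('baaa'): parent n3 fail=18; on 'a' 18→17 → fail=18;  out ∅∪{6}={6}
  n9('bcad'): parent n8 fail=17; on 'd' 17→0 → fail=12;  out ∅∪{4}={4}
  n16('dbdb'): parent n15 fail=12; on 'b' 12 → fail=14;  out {5}∪∅={5}
  n5('baaab'): parent n4 fail=18; on 'b' 18→17→0 → fail=1;  out ∅∪∅=∅
  n10('bcadb'): parent n9 fail=12; on 'b' 12 → fail=14;  out ∅∪∅=∅
  n6('baaaba'): parent n5 fail=1; on 'a' 1 → fail=2;  out {1}∪∅={1}
  n11('bcadbb'): parent n10 fail=14; on 'b' 14→1→0 → fail=1;  out {2}∪∅={2}

Run:
[0] read 'b'  n0⇒n1
[1] read 'd'  n1⇒n12 (via fail)  ** P4@[1:1]
[2] read 'd'  n12⇒n13  ** P3@[1:2],P4@[2:2]
[3] read 'b'  n13⇒n14 (via fail)
[4] read 'a'  n14⇒n2 (via fail)
[5] read 'c'  n2⇒n0 (via fail)
[6] read 'b'  n0⇒n1
[7] read 'b'  n1⇒n1 (via fail)
[8] read 'a'  n1⇒n2
[9] read 'a'  n2⇒n3  ** P0@[7:9],P6@[8:9]
[10] read 'b'  n3⇒n1 (via fail)
[11] read 'c'  n1⇒n7
[12] read 'a'  n7⇒n8
[13] read 'd'  n8⇒n9  ** P4@[13:13]
[14] read 'b'  n9⇒n10
[15] read 'b'  n10⇒n11  ** P2@[10:15]
[16] read 'd'  n11⇒n12 (via fail)  ** P4@[16:16]
[17] read 'd'  n12⇒n13  ** P3@[16:17],P4@[17:17]
[18] read 'd'  n13⇒n13 (via fail)  ** P3@[17:18],P4@[18:18]
[19] read 'b'  n13⇒n14 (via fail)
[20] read 'b'  n14⇒n1 (via fail)
[21] read 'a'  n1⇒n2
[22] read 'a'  n2⇒n3  ** P0@[20:22],P6@[21:22]
[23] read 'a'  n3⇒n4  ** P6@[22:23]
[24] read 'b'  n4⇒n5
[25] read 'a'  n5⇒n6  ** P1@[20:25]
[26] read 'b'  n6⇒n1 (via fail)
[27] read 'a'  n1⇒n2
[28] read 'a'  n2⇒n3  ** P0@[26:28],P6@[27:28]
[29] read 'a'  n3⇒n4  ** P6@[28:29]

Result: [[1,4],[2,3],[2,4],[9,0],[9,6],[13,4],[15,2],[16,4],[17,3],[17,4],[18,3],[18,4],[22,0],[22,6],[23,6],[25,1],[28,0],[28,6],[29,6]]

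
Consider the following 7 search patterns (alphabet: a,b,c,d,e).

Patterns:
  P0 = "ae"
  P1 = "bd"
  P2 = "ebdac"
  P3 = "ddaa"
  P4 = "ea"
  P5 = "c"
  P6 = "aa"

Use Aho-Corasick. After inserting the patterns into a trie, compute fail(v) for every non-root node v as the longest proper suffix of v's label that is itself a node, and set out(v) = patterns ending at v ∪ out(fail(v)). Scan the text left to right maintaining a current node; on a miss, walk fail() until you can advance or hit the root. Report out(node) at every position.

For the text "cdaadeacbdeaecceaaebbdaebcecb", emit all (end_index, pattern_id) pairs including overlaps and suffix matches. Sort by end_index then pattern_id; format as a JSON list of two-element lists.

Build automaton:
Trie (insert patterns):
  n0 'ε': a→1 b→3 c→15 d→10 e→5
  n1 'a': a→16 e→2
  n2 'ae': ·  [P0 ends]
  n3 'b': d→4
  n4 'bd': ·  [P1 ends]
  n5 'e': a→14 b→6
  n6 'eb': d→7
  n7 'ebd': a→8
  n8 'ebda': c→9
  n9 'ebdac': ·  [P2 ends]
  n10 'd': d→11
  n11 'dd': a→12
  n12 'dda': a→13
  n13 'ddaa': ·  [P3 ends]
  n14 'ea': ·  [P4 ends]
  n15 'c': ·  [P5 ends]
  n16 'aa': ·  [P6 ends]

Failure links (BFS by depth):
  n1('a'): parent n0 fail=0; on 'a' 0 → fail=0;  out ∅∪∅=∅
  n3('b'): parent n0 fail=0; on 'b' 0 → fail=0;  out ∅∪∅=∅
  n5('e'): parent n0 fail=0; on 'e' 0 → fail=0;  out ∅∪∅=∅
  n10('d'): parent n0 fail=0; on 'd' 0 → fail=0;  out ∅∪∅=∅
  n15('c'): parent n0 fail=0; on 'c' 0 → fail=0;  out {5}∪∅={5}
  n2('ae'): parent n1 fail=0; on 'e' 0 → fail=5;  out {0}∪∅={0}
  n4('bd'): parent n3 fail=0; on 'd' 0 → fail=10;  out {1}∪∅={1}
  n6('eb'): parent n5 fail=0; on 'b' 0 → fail=3;  out ∅∪∅=∅
  n11('dd'): parent n10 fail=0; on 'd' 0 → fail=10;  out ∅∪∅=∅
  n14('ea'): parent n5 fail=0; on 'a' 0 → fail=1;  out {4}∪∅={4}
  n16('aa'): parent n1 fail=0; on 'a' 0 → fail=1;  out {6}∪∅={6}
  n7('ebd'): parent n6 fail=3; on 'd' 3 → fail=4;  out ∅∪{1}={1}
  n12('dda'): parent n11 fail=10; on 'a' 10→0 → fail=1;  out ∅∪∅=∅
  n8('ebda'): parent n7 fail=4; on 'a' 4→10→0 → fail=1;  out ∅∪∅=∅
  n13('ddaa'): parent n12 fail=1; on 'a' 1 → fail=16;  out {3}∪{6}={3,6}
  n9('ebdac'): parent n8 fail=1; on 'c' 1→0 → fail=15;  out {2}∪{5}={2,5}

Scan:
pos 0 'c': at 15  → match P5@[0:0]
pos 1 'd': at 10 ·f
pos 2 'a': at 1 ·f
pos 3 'a': at 16  → match P6@[2:3]
pos 4 'd': at 10 ·f
pos 5 'e': at 5 ·f
pos 6 'a': at 14  → match P4@[5:6]
pos 7 'c': at 15 ·f  → match P5@[7:7]
pos 8 'b': at 3 ·f
pos 9 'd': at 4  → match P1@[8:9]
pos 10 'e': at 5 ·f
pos 11 'a': at 14  → match P4@[10:11]
pos 12 'e': at 2 ·f  → match P0@[11:12]
pos 13 'c': at 15 ·f  → match P5@[13:13]
pos 14 'c': at 15 ·f  → match P5@[14:14]
pos 15 'e': at 5 ·f
pos 16 'a': at 14  → match P4@[15:16]
pos 17 'a': at 16 ·f  → match P6@[16:17]
pos 18 'e': at 2 ·f  → match P0@[17:18]
pos 19 'b': at 6 ·f
pos 20 'b': at 3 ·f
pos 21 'd': at 4  → match P1@[20:21]
pos 22 'a': at 1 ·f
pos 23 'e': at 2  → match P0@[22:23]
pos 24 'b': at 6 ·f
pos 25 'c': at 15 ·f  → match P5@[25:25]
pos 26 'e': at 5 ·f
pos 27 'c': at 15 ·f  → match P5@[27:27]
pos 28 'b': at 3 ·f

Matches: [[0,5],[3,6],[6,4],[7,5],[9,1],[11,4],[12,0],[13,5],[14,5],[16,4],[17,6],[18,0],[21,1],[23,0],[25,5],[27,5]]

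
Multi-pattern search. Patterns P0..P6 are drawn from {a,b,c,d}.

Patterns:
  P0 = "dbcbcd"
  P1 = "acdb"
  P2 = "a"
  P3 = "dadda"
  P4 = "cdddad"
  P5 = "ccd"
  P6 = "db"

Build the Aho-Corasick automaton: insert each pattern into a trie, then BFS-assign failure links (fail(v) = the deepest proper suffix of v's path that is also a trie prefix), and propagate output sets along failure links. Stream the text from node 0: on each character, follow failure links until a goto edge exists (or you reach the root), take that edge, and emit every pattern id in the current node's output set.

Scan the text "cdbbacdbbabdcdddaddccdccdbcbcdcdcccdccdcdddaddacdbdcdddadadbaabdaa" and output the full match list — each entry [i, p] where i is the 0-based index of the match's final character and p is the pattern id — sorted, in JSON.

Build:
Trie nodes:
  0='ε' goto a→7 c→15 d→1
  1='d' goto a→11 b→2
  2='db' goto c→3  [P6 ends]
  3='dbc' goto b→4
  4='dbcb' goto c→5
  5='dbcbc' goto d→6
  6='dbcbcd' goto ·  [P0 ends]
  7='a' goto c→8  [P2 ends]
  8='ac' goto d→9
  9='acd' goto b→10
  10='acdb' goto ·  [P1 ends]
  11='da' goto d→12
  12='dad' goto d→13
  13='dadd' goto a→14
  14='dadda' goto ·  [P3 ends]
  15='c' goto c→21 d→16
  16='cd' goto d→17
  17='cdd' goto d→18
  18='cddd' goto a→19
  19='cddda' goto d→20
  20='cdddad' goto ·  [P4 ends]
  21='cc' goto d→22
  22='ccd' goto ·  [P5 ends]

Failure links (BFS by depth):
  fail(1) 'd': from fail(0)=0 chase 'd': 0 ⇒ 0;  out=∅∪out(0)=∅
  fail(7) 'a': from fail(0)=0 chase 'a': 0 ⇒ 0;  out={2}∪out(0)={2}
  fail(15) 'c': from fail(0)=0 chase 'c': 0 ⇒ 0;  out=∅∪out(0)=∅
  fail(2) 'db': from fail(1)=0 chase 'b': 0 ⇒ 0;  out={6}∪out(0)={6}
  fail(8) 'ac': from fail(7)=0 chase 'c': 0 ⇒ 15;  out=∅∪out(15)=∅
  fail(11) 'da': from fail(1)=0 chase 'a': 0 ⇒ 7;  out=∅∪out(7)={2}
  fail(16) 'cd': from fail(15)=0 chase 'd': 0 ⇒ 1;  out=∅∪out(1)=∅
  fail(21) 'cc': from fail(15)=0 chase 'c': 0 ⇒ 15;  out=∅∪out(15)=∅
  fail(3) 'dbc': from fail(2)=0 chase 'c': 0 ⇒ 15;  out=∅∪out(15)=∅
  fail(9) 'acd': from fail(8)=15 chase 'd': 15 ⇒ 16;  out=∅∪out(16)=∅
  fail(12) 'dad': from fail(11)=7 chase 'd': 7→0 ⇒ 1;  out=∅∪out(1)=∅
  fail(17) 'cdd': from fail(16)=1 chase 'd': 1→0 ⇒ 1;  out=∅∪out(1)=∅
  fail(22) 'ccd': from fail(21)=15 chase 'd': 15 ⇒ 16;  out={5}∪out(16)={5}
  fail(4) 'dbcb': from fail(3)=15 chase 'b': 15→0 ⇒ 0;  out=∅∪out(0)=∅
  fail(10) 'acdb': from fail(9)=16 chase 'b': 16→1 ⇒ 2;  out={1}∪out(2)={1,6}
  fail(13) 'dadd': from fail(12)=1 chase 'd': 1→0 ⇒ 1;  out=∅∪out(1)=∅
  fail(18) 'cddd': from fail(17)=1 chase 'd': 1→0 ⇒ 1;  out=∅∪out(1)=∅
  fail(5) 'dbcbc': from fail(4)=0 chase 'c': 0 ⇒ 15;  out=∅∪out(15)=∅
  fail(14) 'dadda': from fail(13)=1 chase 'a': 1 ⇒ 11;  out={3}∪out(11)={2,3}
  fail(19) 'cddda': from fail(18)=1 chase 'a': 1 ⇒ 11;  out=∅∪out(11)={2}
  fail(6) 'dbcbcd': from fail(5)=15 chase 'd': 15 ⇒ 16;  out={0}∪out(16)={0}
  fail(20) 'cdddad': from fail(19)=11 chase 'd': 11 ⇒ 12;  out={4}∪out(12)={4}

Scan:
[0] read 'c'  n0⇒n15
[1] read 'd'  n15⇒n16
[2] read 'b'  n16⇒n2 ·f  emit P6@[1:2]
[3] read 'b'  n2⇒n0 ·f
[4] read 'a'  n0⇒n7  emit P2@[4:4]
[5] read 'c'  n7⇒n8
[6] read 'd'  n8⇒n9
[7] read 'b'  n9⇒n10  emit P1@[4:7],P6@[6:7]
[8] read 'b'  n10⇒n0 ·f
[9] read 'a'  n0⇒n7  emit P2@[9:9]
[10] read 'b'  n7⇒n0 ·f
[11] read 'd'  n0⇒n1
[12] read 'c'  n1⇒n15 ·f
[13] read 'd'  n15⇒n16
[14] read 'd'  n16⇒n17
[15] read 'd'  n17⇒n18
[16] read 'a'  n18⇒n19  emit P2@[16:16]
[17] read 'd'  n19⇒n20  emit P4@[12:17]
[18] read 'd'  n20⇒n13 ·f
[19] read 'c'  n13⇒n15 ·f
[20] read 'c'  n15⇒n21
[21] read 'd'  n21⇒n22  emit P5@[19:21]
[22] read 'c'  n22⇒n15 ·f
[23] read 'c'  n15⇒n21
[24] read 'd'  n21⇒n22  emit P5@[22:24]
[25] read 'b'  n22⇒n2 ·f  emit P6@[24:25]
[26] read 'c'  n2⇒n3
[27] read 'b'  n3⇒n4
[28] read 'c'  n4⇒n5
[29] read 'd'  n5⇒n6  emit P0@[24:29]
[30] read 'c'  n6⇒n15 ·f
[31] read 'd'  n15⇒n16
[32] read 'c'  n16⇒n15 ·f
[33] read 'c'  n15⇒n21
[34] read 'c'  n21⇒n21 ·f
[35] read 'd'  n21⇒n22  emit P5@[33:35]
[36] read 'c'  n22⇒n15 ·f
[37] read 'c'  n15⇒n21
[38] read 'd'  n21⇒n22  emit P5@[36:38]
[39] read 'c'  n22⇒n15 ·f
[40] read 'd'  n15⇒n16
[41] read 'd'  n16⇒n17
[42] read 'd'  n17⇒n18
[43] read 'a'  n18⇒n19  emit P2@[43:43]
[44] read 'd'  n19⇒n20  emit P4@[39:44]
[45] read 'd'  n20⇒n13 ·f
[46] read 'a'  n13⇒n14  emit P2@[46:46],P3@[42:46]
[47] read 'c'  n14⇒n8 ·f
[48] read 'd'  n8⇒n9
[49] read 'b'  n9⇒n10  emit P1@[46:49],P6@[48:49]
[50] read 'd'  n10⇒n1 ·f
[51] read 'c'  n1⇒n15 ·f
[52] read 'd'  n15⇒n16
[53] read 'd'  n16⇒n17
[54] read 'd'  n17⇒n18
[55] read 'a'  n18⇒n19  emit P2@[55:55]
[56] read 'd'  n19⇒n20  emit P4@[51:56]
[57] read 'a'  n20⇒n11 ·f  emit P2@[57:57]
[58] read 'd'  n11⇒n12
[59] read 'b'  n12⇒n2 ·f  emit P6@[58:59]
[60] read 'a'  n2⇒n7 ·f  emit P2@[60:60]
[61] read 'a'  n7⇒n7 ·f  emit P2@[61:61]
[62] read 'b'  n7⇒n0 ·f
[63] read 'd'  n0⇒n1
[64] read 'a'  n1⇒n11  emit P2@[64:64]
[65] read 'a'  n11⇒n7 ·f  emit P2@[65:65]

Matches: [[2,6],[4,2],[7,1],[7,6],[9,2],[16,2],[17,4],[21,5],[24,5],[25,6],[29,0],[35,5],[38,5],[43,2],[44,4],[46,2],[46,3],[49,1],[49,6],[55,2],[56,4],[57,2],[59,6],[60,2],[61,2],[64,2],[65,2]]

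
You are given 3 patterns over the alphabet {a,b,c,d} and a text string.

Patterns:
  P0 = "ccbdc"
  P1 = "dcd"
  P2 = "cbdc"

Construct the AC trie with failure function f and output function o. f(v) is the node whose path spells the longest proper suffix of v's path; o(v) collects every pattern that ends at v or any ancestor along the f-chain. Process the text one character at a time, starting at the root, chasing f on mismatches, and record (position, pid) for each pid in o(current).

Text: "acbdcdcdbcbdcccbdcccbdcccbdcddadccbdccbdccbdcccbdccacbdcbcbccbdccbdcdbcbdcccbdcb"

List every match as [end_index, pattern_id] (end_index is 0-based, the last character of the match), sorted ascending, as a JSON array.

Build automaton:
Trie (insert patterns):
  n0 'ε': c→1 d→6
  n1 'c': b→9 c→2
  n2 'cc': b→3
  n3 'ccb': d→4
  n4 'ccbd': c→5
  n5 'ccbdc': ·  [P0 ends]
  n6 'd': c→7
  n7 'dc': d→8
  n8 'dcd': ·  [P1 ends]
  n9 'cb': d→10
  n10 'cbd': c→11
  n11 'cbdc': ·  [P2 ends]

BFS fail/out derivation:
  fail(1) 'c': from fail(0)=0 chase 'c': 0 ⇒ 0;  out=∅∪out(0)=∅
  fail(6) 'd': from fail(0)=0 chase 'd': 0 ⇒ 0;  out=∅∪out(0)=∅
  fail(2) 'cc': from fail(1)=0 chase 'c': 0 ⇒ 1;  out=∅∪out(1)=∅
  fail(7) 'dc': from fail(6)=0 chase 'c': 0 ⇒ 1;  out=∅∪out(1)=∅
  fail(9) 'cb': from fail(1)=0 chase 'b': 0 ⇒ 0;  out=∅∪out(0)=∅
  fail(3) 'ccb': from fail(2)=1 chase 'b': 1 ⇒ 9;  out=∅∪out(9)=∅
  fail(8) 'dcd': from fail(7)=1 chase 'd': 1→0 ⇒ 6;  out={1}∪out(6)={1}
  fail(10) 'cbd': from fail(9)=0 chase 'd': 0 ⇒ 6;  out=∅∪out(6)=∅
  fail(4) 'ccbd': from fail(3)=9 chase 'd': 9 ⇒ 10;  out=∅∪out(10)=∅
  fail(11) 'cbdc': from fail(10)=6 chase 'c': 6 ⇒ 7;  out={2}∪out(7)={2}
  fail(5) 'ccbdc': from fail(4)=10 chase 'c': 10 ⇒ 11;  out={0}∪out(11)={0,2}

Text stream:
[0] read 'a'  n0⇒n0
[1] read 'c'  n0⇒n1
[2] read 'b'  n1⇒n9
[3] read 'd'  n9⇒n10
[4] read 'c'  n10⇒n11  → match P2@[1:4]
[5] read 'd'  n11⇒n8 (via fail)  → match P1@[3:5]
[6] read 'c'  n8⇒n7 (via fail)
[7] read 'd'  n7⇒n8  → match P1@[5:7]
[8] read 'b'  n8⇒n0 (via fail)
[9] read 'c'  n0⇒n1
[10] read 'b'  n1⇒n9
[11] read 'd'  n9⇒n10
[12] read 'c'  n10⇒n11  → match P2@[9:12]
[13] read 'c'  n11⇒n2 (via fail)
[14] read 'c'  n2⇒n2 (via fail)
[15] read 'b'  n2⇒n3
[16] read 'd'  n3⇒n4
[17] read 'c'  n4⇒n5  → match P0@[13:17],P2@[14:17]
[18] read 'c'  n5⇒n2 (via fail)
[19] read 'c'  n2⇒n2 (via fail)
[20] read 'b'  n2⇒n3
[21] read 'd'  n3⇒n4
[22] read 'c'  n4⇒n5  → match P0@[18:22],P2@[19:22]
[23] read 'c'  n5⇒n2 (via fail)
[24] read 'c'  n2⇒n2 (via fail)
[25] read 'b'  n2⇒n3
[26] read 'd'  n3⇒n4
[27] read 'c'  n4⇒n5  → match P0@[23:27],P2@[24:27]
[28] read 'd'  n5⇒n8 (via fail)  → match P1@[26:28]
[29] read 'd'  n8⇒n6 (via fail)
[30] read 'a'  n6⇒n0 (via fail)
[31] read 'd'  n0⇒n6
[32] read 'c'  n6⇒n7
[33] read 'c'  n7⇒n2 (via fail)
[34] read 'b'  n2⇒n3
[35] read 'd'  n3⇒n4
[36] read 'c'  n4⇒n5  → match P0@[32:36],P2@[33:36]
[37] read 'c'  n5⇒n2 (via fail)
[38] read 'b'  n2⇒n3
[39] read 'd'  n3⇒n4
[40] read 'c'  n4⇒n5  → match P0@[36:40],P2@[37:40]
[41] read 'c'  n5⇒n2 (via fail)
[42] read 'b'  n2⇒n3
[43] read 'd'  n3⇒n4
[44] read 'c'  n4⇒n5  → match P0@[40:44],P2@[41:44]
[45] read 'c'  n5⇒n2 (via fail)
[46] read 'c'  n2⇒n2 (via fail)
[47] read 'b'  n2⇒n3
[48] read 'd'  n3⇒n4
[49] read 'c'  n4⇒n5  → match P0@[45:49],P2@[46:49]
[50] read 'c'  n5⇒n2 (via fail)
[51] read 'a'  n2⇒n0 (via fail)
[52] read 'c'  n0⇒n1
[53] read 'b'  n1⇒n9
[54] read 'd'  n9⇒n10
[55] read 'c'  n10⇒n11  → match P2@[52:55]
[56] read 'b'  n11⇒n9 (via fail)
[57] read 'c'  n9⇒n1 (via fail)
[58] read 'b'  n1⇒n9
[59] read 'c'  n9⇒n1 (via fail)
[60] read 'c'  n1⇒n2
[61] read 'b'  n2⇒n3
[62] read 'd'  n3⇒n4
[63] read 'c'  n4⇒n5  → match P0@[59:63],P2@[60:63]
[64] read 'c'  n5⇒n2 (via fail)
[65] read 'b'  n2⇒n3
[66] read 'd'  n3⇒n4
[67] read 'c'  n4⇒n5  → match P0@[63:67],P2@[64:67]
[68] read 'd'  n5⇒n8 (via fail)  → match P1@[66:68]
[69] read 'b'  n8⇒n0 (via fail)
[70] read 'c'  n0⇒n1
[71] read 'b'  n1⇒n9
[72] read 'd'  n9⇒n10
[73] read 'c'  n10⇒n11  → match P2@[70:73]
[74] read 'c'  n11⇒n2 (via fail)
[75] read 'c'  n2⇒n2 (via fail)
[76] read 'b'  n2⇒n3
[77] read 'd'  n3⇒n4
[78] read 'c'  n4⇒n5  → match P0@[74:78],P2@[75:78]
[79] read 'b'  n5⇒n9 (via fail)

All matches (sorted): [[4,2],[5,1],[7,1],[12,2],[17,0],[17,2],[22,0],[22,2],[27,0],[27,2],[28,1],[36,0],[36,2],[40,0],[40,2],[44,0],[44,2],[49,0],[49,2],[55,2],[63,0],[63,2],[67,0],[67,2],[68,1],[73,2],[78,0],[78,2]]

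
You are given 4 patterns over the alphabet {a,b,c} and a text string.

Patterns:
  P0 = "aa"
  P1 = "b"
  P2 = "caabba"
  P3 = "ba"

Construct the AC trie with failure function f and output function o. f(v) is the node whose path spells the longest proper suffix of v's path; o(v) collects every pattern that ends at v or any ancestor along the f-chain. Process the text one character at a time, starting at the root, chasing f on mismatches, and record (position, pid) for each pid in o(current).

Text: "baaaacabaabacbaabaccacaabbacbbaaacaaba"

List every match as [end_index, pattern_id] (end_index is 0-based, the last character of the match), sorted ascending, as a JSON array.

Construct AC machine:
Trie (insert patterns):
  0='ε' goto a→1 b→3 c→4
  1='a' goto a→2
  2='aa' goto ·  ←P0
  3='b' goto a→10  ←P1
  4='c' goto a→5
  5='ca' goto a→6
  6='caa' goto b→7
  7='caab' goto b→8
  8='caabb' goto a→9
  9='caabba' goto ·  ←P2
  10='ba' goto ·  ←P3

Failure links (BFS by depth):
  n1('a'): parent n0 fail=0; on 'a' 0 → fail=0;  out ∅∪∅=∅
  n3('b'): parent n0 fail=0; on 'b' 0 → fail=0;  out {1}∪∅={1}
  n4('c'): parent n0 fail=0; on 'c' 0 → fail=0;  out ∅∪∅=∅
  n2('aa'): parent n1 fail=0; on 'a' 0 → fail=1;  out {0}∪∅={0}
  n5('ca'): parent n4 fail=0; on 'a' 0 → fail=1;  out ∅∪∅=∅
  n10('ba'): parent n3 fail=0; on 'a' 0 → fail=1;  out {3}∪∅={3}
  n6('caa'): parent n5 fail=1; on 'a' 1 → fail=2;  out ∅∪{0}={0}
  n7('caab'): parent n6 fail=2; on 'b' 2→1→0 → fail=3;  out ∅∪{1}={1}
  n8('caabb'): parent n7 fail=3; on 'b' 3→0 → fail=3;  out ∅∪{1}={1}
  n9('caabba'): parent n8 fail=3; on 'a' 3 → fail=10;  out {2}∪{3}={2,3}

Scan:
pos 0 'b': at 3  → match P1@[0:0]
pos 1 'a': at 10  → match P3@[0:1]
pos 2 'a': at 2 (via fail)  → match P0@[1:2]
pos 3 'a': at 2 (via fail)  → match P0@[2:3]
pos 4 'a': at 2 (via fail)  → match P0@[3:4]
pos 5 'c': at 4 (via fail)
pos 6 'a': at 5
pos 7 'b': at 3 (via fail)  → match P1@[7:7]
pos 8 'a': at 10  → match P3@[7:8]
pos 9 'a': at 2 (via fail)  → match P0@[8:9]
pos 10 'b': at 3 (via fail)  → match P1@[10:10]
pos 11 'a': at 10  → match P3@[10:11]
pos 12 'c': at 4 (via fail)
pos 13 'b': at 3 (via fail)  → match P1@[13:13]
pos 14 'a': at 10  → match P3@[13:14]
pos 15 'a': at 2 (via fail)  → match P0@[14:15]
pos 16 'b': at 3 (via fail)  → match P1@[16:16]
pos 17 'a': at 10  → match P3@[16:17]
pos 18 'c': at 4 (via fail)
pos 19 'c': at 4 (via fail)
pos 20 'a': at 5
pos 21 'c': at 4 (via fail)
pos 22 'a': at 5
pos 23 'a': at 6  → match P0@[22:23]
pos 24 'b': at 7  → match P1@[24:24]
pos 25 'b': at 8  → match P1@[25:25]
pos 26 'a': at 9  → match P2@[21:26],P3@[25:26]
pos 27 'c': at 4 (via fail)
pos 28 'b': at 3 (via fail)  → match P1@[28:28]
pos 29 'b': at 3 (via fail)  → match P1@[29:29]
pos 30 'a': at 10  → match P3@[29:30]
pos 31 'a': at 2 (via fail)  → match P0@[30:31]
pos 32 'a': at 2 (via fail)  → match P0@[31:32]
pos 33 'c': at 4 (via fail)
pos 34 'a': at 5
pos 35 'a': at 6  → match P0@[34:35]
pos 36 'b': at 7  → match P1@[36:36]
pos 37 'a': at 10 (via fail)  → match P3@[36:37]

All matches (sorted): [[0,1],[1,3],[2,0],[3,0],[4,0],[7,1],[8,3],[9,0],[10,1],[11,3],[13,1],[14,3],[15,0],[16,1],[17,3],[23,0],[24,1],[25,1],[26,2],[26,3],[28,1],[29,1],[30,3],[31,0],[32,0],[35,0],[36,1],[37,3]]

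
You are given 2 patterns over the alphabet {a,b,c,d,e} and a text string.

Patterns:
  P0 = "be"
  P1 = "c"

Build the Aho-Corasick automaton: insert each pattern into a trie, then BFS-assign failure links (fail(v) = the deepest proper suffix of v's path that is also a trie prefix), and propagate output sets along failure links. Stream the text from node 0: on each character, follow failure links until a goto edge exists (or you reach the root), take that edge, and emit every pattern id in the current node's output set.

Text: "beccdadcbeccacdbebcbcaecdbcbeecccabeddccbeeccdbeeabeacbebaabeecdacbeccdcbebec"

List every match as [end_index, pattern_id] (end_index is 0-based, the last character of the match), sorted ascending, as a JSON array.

Build:
Trie (insert patterns):
  0='ε' goto b→1 c→3
  1='b' goto e→2
  2='be' goto ·  ←P0
  3='c' goto ·  ←P1

BFS fail/out derivation:
  n1('b'): parent n0 fail=0; on 'b' 0 → fail=0;  out ∅∪∅=∅
  n3('c'): parent n0 fail=0; on 'c' 0 → fail=0;  out {1}∪∅={1}
  n2('be'): parent n1 fail=0; on 'e' 0 → fail=0;  out {0}∪∅={0}

Text stream:
[0] read 'b'  n0⇒n1
[1] read 'e'  n1⇒n2  ** P0@[0:1]
[2] read 'c'  n2⇒n3 ·f  ** P1@[2:2]
[3] read 'c'  n3⇒n3 ·f  ** P1@[3:3]
[4] read 'd'  n3⇒n0 ·f
[5] read 'a'  n0⇒n0
[6] read 'd'  n0⇒n0
[7] read 'c'  n0⇒n3  ** P1@[7:7]
[8] read 'b'  n3⇒n1 ·f
[9] read 'e'  n1⇒n2  ** P0@[8:9]
[10] read 'c'  n2⇒n3 ·f  ** P1@[10:10]
[11] read 'c'  n3⇒n3 ·f  ** P1@[11:11]
[12] read 'a'  n3⇒n0 ·f
[13] read 'c'  n0⇒n3  ** P1@[13:13]
[14] read 'd'  n3⇒n0 ·f
[15] read 'b'  n0⇒n1
[16] read 'e'  n1⇒n2  ** P0@[15:16]
[17] read 'b'  n2⇒n1 ·f
[18] read 'c'  n1⇒n3 ·f  ** P1@[18:18]
[19] read 'b'  n3⇒n1 ·f
[20] read 'c'  n1⇒n3 ·f  ** P1@[20:20]
[21] read 'a'  n3⇒n0 ·f
[22] read 'e'  n0⇒n0
[23] read 'c'  n0⇒n3  ** P1@[23:23]
[24] read 'd'  n3⇒n0 ·f
[25] read 'b'  n0⇒n1
[26] read 'c'  n1⇒n3 ·f  ** P1@[26:26]
[27] read 'b'  n3⇒n1 ·f
[28] read 'e'  n1⇒n2  ** P0@[27:28]
[29] read 'e'  n2⇒n0 ·f
[30] read 'c'  n0⇒n3  ** P1@[30:30]
[31] read 'c'  n3⇒n3 ·f  ** P1@[31:31]
[32] read 'c'  n3⇒n3 ·f  ** P1@[32:32]
[33] read 'a'  n3⇒n0 ·f
[34] read 'b'  n0⇒n1
[35] read 'e'  n1⇒n2  ** P0@[34:35]
[36] read 'd'  n2⇒n0 ·f
[37] read 'd'  n0⇒n0
[38] read 'c'  n0⇒n3  ** P1@[38:38]
[39] read 'c'  n3⇒n3 ·f  ** P1@[39:39]
[40] read 'b'  n3⇒n1 ·f
[41] read 'e'  n1⇒n2  ** P0@[40:41]
[42] read 'e'  n2⇒n0 ·f
[43] read 'c'  n0⇒n3  ** P1@[43:43]
[44] read 'c'  n3⇒n3 ·f  ** P1@[44:44]
[45] read 'd'  n3⇒n0 ·f
[46] read 'b'  n0⇒n1
[47] read 'e'  n1⇒n2  ** P0@[46:47]
[48] read 'e'  n2⇒n0 ·f
[49] read 'a'  n0⇒n0
[50] read 'b'  n0⇒n1
[51] read 'e'  n1⇒n2  ** P0@[50:51]
[52] read 'a'  n2⇒n0 ·f
[53] read 'c'  n0⇒n3  ** P1@[53:53]
[54] read 'b'  n3⇒n1 ·f
[55] read 'e'  n1⇒n2  ** P0@[54:55]
[56] read 'b'  n2⇒n1 ·f
[57] read 'a'  n1⇒n0 ·f
[58] read 'a'  n0⇒n0
[59] read 'b'  n0⇒n1
[60] read 'e'  n1⇒n2  ** P0@[59:60]
[61] read 'e'  n2⇒n0 ·f
[62] read 'c'  n0⇒n3  ** P1@[62:62]
[63] read 'd'  n3⇒n0 ·f
[64] read 'a'  n0⇒n0
[65] read 'c'  n0⇒n3  ** P1@[65:65]
[66] read 'b'  n3⇒n1 ·f
[67] read 'e'  n1⇒n2  ** P0@[66:67]
[68] read 'c'  n2⇒n3 ·f  ** P1@[68:68]
[69] read 'c'  n3⇒n3 ·f  ** P1@[69:69]
[70] read 'd'  n3⇒n0 ·f
[71] read 'c'  n0⇒n3  ** P1@[71:71]
[72] read 'b'  n3⇒n1 ·f
[73] read 'e'  n1⇒n2  ** P0@[72:73]
[74] read 'b'  n2⇒n1 ·f
[75] read 'e'  n1⇒n2  ** P0@[74:75]
[76] read 'c'  n2⇒n3 ·f  ** P1@[76:76]

All matches (sorted): [[1,0],[2,1],[3,1],[7,1],[9,0],[10,1],[11,1],[13,1],[16,0],[18,1],[20,1],[23,1],[26,1],[28,0],[30,1],[31,1],[32,1],[35,0],[38,1],[39,1],[41,0],[43,1],[44,1],[47,0],[51,0],[53,1],[55,0],[60,0],[62,1],[65,1],[67,0],[68,1],[69,1],[71,1],[73,0],[75,0],[76,1]]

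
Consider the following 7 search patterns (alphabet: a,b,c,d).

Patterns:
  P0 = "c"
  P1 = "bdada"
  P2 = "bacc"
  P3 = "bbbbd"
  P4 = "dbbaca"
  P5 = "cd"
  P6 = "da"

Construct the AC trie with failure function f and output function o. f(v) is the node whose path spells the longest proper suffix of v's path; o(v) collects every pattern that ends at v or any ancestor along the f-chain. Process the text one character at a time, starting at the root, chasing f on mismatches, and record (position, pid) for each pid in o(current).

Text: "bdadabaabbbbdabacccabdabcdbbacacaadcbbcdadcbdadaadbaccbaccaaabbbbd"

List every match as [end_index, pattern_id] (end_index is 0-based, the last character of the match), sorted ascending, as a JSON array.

Build:
Trie nodes:
  0='ε' goto b→2 c→1 d→14
  1='c' goto d→20  [P0 ends]
  2='b' goto a→7 b→10 d→3
  3='bd' goto a→4
  4='bda' goto d→5
  5='bdad' goto a→6
  6='bdada' goto ·  [P1 ends]
  7='ba' goto c→8
  8='bac' goto c→9
  9='bacc' goto ·  [P2 ends]
  10='bb' goto b→11
  11='bbb' goto b→12
  12='bbbb' goto d→13
  13='bbbbd' goto ·  [P3 ends]
  14='d' goto a→21 b→15
  15='db' goto b→16
  16='dbb' goto a→17
  17='dbba' goto c→18
  18='dbbac' goto a→19
  19='dbbaca' goto ·  [P4 ends]
  20='cd' goto ·  [P5 ends]
  21='da' goto ·  [P6 ends]

Failure links (BFS by depth):
  n1('c'): parent n0 fail=0; on 'c' 0 → fail=0;  out {0}∪∅={0}
  n2('b'): parent n0 fail=0; on 'b' 0 → fail=0;  out ∅∪∅=∅
  n14('d'): parent n0 fail=0; on 'd' 0 → fail=0;  out ∅∪∅=∅
  n3('bd'): parent n2 fail=0; on 'd' 0 → fail=14;  out ∅∪∅=∅
  n7('ba'): parent n2 fail=0; on 'a' 0 → fail=0;  out ∅∪∅=∅
  n10('bb'): parent n2 fail=0; on 'b' 0 → fail=2;  out ∅∪∅=∅
  n15('db'): parent n14 fail=0; on 'b' 0 → fail=2;  out ∅∪∅=∅
  n20('cd'): parent n1 fail=0; on 'd' 0 → fail=14;  out {5}∪∅={5}
  n21('da'): parent n14 fail=0; on 'a' 0 → fail=0;  out {6}∪∅={6}
  n4('bda'): parent n3 fail=14; on 'a' 14 → fail=21;  out ∅∪{6}={6}
  n8('bac'): parent n7 fail=0; on 'c' 0 → fail=1;  out ∅∪{0}={0}
  n11('bbb'): parent n10 fail=2; on 'b' 2 → fail=10;  out ∅∪∅=∅
  n16('dbb'): parent n15 fail=2; on 'b' 2 → fail=10;  out ∅∪∅=∅
  n5('bdad'): parent n4 fail=21; on 'd' 21→0 → fail=14;  out ∅∪∅=∅
  n9('bacc'): parent n8 fail=1; on 'c' 1→0 → fail=1;  out {2}∪{0}={0,2}
  n12('bbbb'): parent n11 fail=10; on 'b' 10 → fail=11;  out ∅∪∅=∅
  n17('dbba'): parent n16 fail=10; on 'a' 10→2 → fail=7;  out ∅∪∅=∅
  n6('bdada'): parent n5 fail=14; on 'a' 14 → fail=21;  out {1}∪{6}={1,6}
  n13('bbbbd'): parent n12 fail=11; on 'd' 11→10→2 → fail=3;  out {3}∪∅={3}
  n18('dbbac'): parent n17 fail=7; on 'c' 7 → fail=8;  out ∅∪{0}={0}
  n19('dbbaca'): parent n18 fail=8; on 'a' 8→1→0 → fail=0;  out {4}∪∅={4}

Run:
[0] read 'b'  n0⇒n2
[1] read 'd'  n2⇒n3
[2] read 'a'  n3⇒n4  emit P6@[1:2]
[3] read 'd'  n4⇒n5
[4] read 'a'  n5⇒n6  emit P1@[0:4],P6@[3:4]
[5] read 'b'  n6⇒n2 ·f
[6] read 'a'  n2⇒n7
[7] read 'a'  n7⇒n0 ·f
[8] read 'b'  n0⇒n2
[9] read 'b'  n2⇒n10
[10] read 'b'  n10⇒n11
[11] read 'b'  n11⇒n12
[12] read 'd'  n12⇒n13  emit P3@[8:12]
[13] read 'a'  n13⇒n4 ·f  emit P6@[12:13]
[14] read 'b'  n4⇒n2 ·f
[15] read 'a'  n2⇒n7
[16] read 'c'  n7⇒n8  emit P0@[16:16]
[17] read 'c'  n8⇒n9  emit P0@[17:17],P2@[14:17]
[18] read 'c'  n9⇒n1 ·f  emit P0@[18:18]
[19] read 'a'  n1⇒n0 ·f
[20] read 'b'  n0⇒n2
[21] read 'd'  n2⇒n3
[22] read 'a'  n3⇒n4  emit P6@[21:22]
[23] read 'b'  n4⇒n2 ·f
[24] read 'c'  n2⇒n1 ·f  emit P0@[24:24]
[25] read 'd'  n1⇒n20  emit P5@[24:25]
[26] read 'b'  n20⇒n15 ·f
[27] read 'b'  n15⇒n16
[28] read 'a'  n16⇒n17
[29] read 'c'  n17⇒n18  emit P0@[29:29]
[30] read 'a'  n18⇒n19  emit P4@[25:30]
[31] read 'c'  n19⇒n1 ·f  emit P0@[31:31]
[32] read 'a'  n1⇒n0 ·f
[33] read 'a'  n0⇒n0
[34] read 'd'  n0⇒n14
[35] read 'c'  n14⇒n1 ·f  emit P0@[35:35]
[36] read 'b'  n1⇒n2 ·f
[37] read 'b'  n2⇒n10
[38] read 'c'  n10⇒n1 ·f  emit P0@[38:38]
[39] read 'd'  n1⇒n20  emit P5@[38:39]
[40] read 'a'  n20⇒n21 ·f  emit P6@[39:40]
[41] read 'd'  n21⇒n14 ·f
[42] read 'c'  n14⇒n1 ·f  emit P0@[42:42]
[43] read 'b'  n1⇒n2 ·f
[44] read 'd'  n2⇒n3
[45] read 'a'  n3⇒n4  emit P6@[44:45]
[46] read 'd'  n4⇒n5
[47] read 'a'  n5⇒n6  emit P1@[43:47],P6@[46:47]
[48] read 'a'  n6⇒n0 ·f
[49] read 'd'  n0⇒n14
[50] read 'b'  n14⇒n15
[51] read 'a'  n15⇒n7 ·f
[52] read 'c'  n7⇒n8  emit P0@[52:52]
[53] read 'c'  n8⇒n9  emit P0@[53:53],P2@[50:53]
[54] read 'b'  n9⇒n2 ·f
[55] read 'a'  n2⇒n7
[56] read 'c'  n7⇒n8  emit P0@[56:56]
[57] read 'c'  n8⇒n9  emit P0@[57:57],P2@[54:57]
[58] read 'a'  n9⇒n0 ·f
[59] read 'a'  n0⇒n0
[60] read 'a'  n0⇒n0
[61] read 'b'  n0⇒n2
[62] read 'b'  n2⇒n10
[63] read 'b'  n10⇒n11
[64] read 'b'  n11⇒n12
[65] read 'd'  n12⇒n13  emit P3@[61:65]

Matches: [[2,6],[4,1],[4,6],[12,3],[13,6],[16,0],[17,0],[17,2],[18,0],[22,6],[24,0],[25,5],[29,0],[30,4],[31,0],[35,0],[38,0],[39,5],[40,6],[42,0],[45,6],[47,1],[47,6],[52,0],[53,0],[53,2],[56,0],[57,0],[57,2],[65,3]]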